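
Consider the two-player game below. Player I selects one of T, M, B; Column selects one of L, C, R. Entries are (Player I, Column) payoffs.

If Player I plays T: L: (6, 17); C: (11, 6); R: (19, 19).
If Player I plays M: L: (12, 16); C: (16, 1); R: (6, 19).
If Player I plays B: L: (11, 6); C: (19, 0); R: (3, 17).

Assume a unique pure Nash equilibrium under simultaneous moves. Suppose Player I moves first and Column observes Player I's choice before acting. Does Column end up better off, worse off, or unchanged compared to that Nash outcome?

unchanged

Backward induction with Player I moving first.
- T: BR = R, leader payoff 19.
- M: BR = R, leader payoff 6.
- B: BR = R, leader payoff 3.
Player I's induced payoffs are 19, 6, 3, so Player I commits to T. Subgame-perfect outcome: (T, R) with payoffs (19, 19).
Under simultaneous play:
Player I's best replies: L→M; C→B; R→T.
Column's best replies: T→R; M→R; B→R.
The unique mutual best reply is (T, R), giving (19, 19).
Column earns 19 sequentially versus 19 at the Nash outcome: unchanged.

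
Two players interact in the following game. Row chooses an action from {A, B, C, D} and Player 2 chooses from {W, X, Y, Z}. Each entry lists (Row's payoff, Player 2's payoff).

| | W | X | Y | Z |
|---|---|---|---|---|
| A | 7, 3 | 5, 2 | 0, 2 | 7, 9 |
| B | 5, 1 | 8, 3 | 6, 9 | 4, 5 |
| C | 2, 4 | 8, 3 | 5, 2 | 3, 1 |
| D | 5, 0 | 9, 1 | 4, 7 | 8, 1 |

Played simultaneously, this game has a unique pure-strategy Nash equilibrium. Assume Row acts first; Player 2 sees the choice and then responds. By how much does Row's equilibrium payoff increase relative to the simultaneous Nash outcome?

Solve by backward induction (Row leads).
- A: BR = Z, leader payoff 7.
- B: BR = Y, leader payoff 6.
- C: BR = W, leader payoff 2.
- D: BR = Y, leader payoff 4.
Maximizing over 7, 6, 2, 4, Row chooses A. Subgame-perfect outcome: (A, Z) with payoffs (7, 9).
Under simultaneous play:
Row's best replies: W→A; X→D; Y→B; Z→D.
Player 2's best replies: A→Z; B→Y; C→W; D→Y.
Only (B, Y) has each player best-responding; Nash payoffs (6, 9).
Row's commitment gain: 7 − 6 = 1.

1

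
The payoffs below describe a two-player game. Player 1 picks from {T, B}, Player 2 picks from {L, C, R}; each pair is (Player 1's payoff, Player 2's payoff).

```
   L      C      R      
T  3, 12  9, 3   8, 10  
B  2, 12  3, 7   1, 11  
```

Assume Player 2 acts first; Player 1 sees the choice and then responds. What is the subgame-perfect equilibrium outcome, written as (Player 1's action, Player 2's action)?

(T, L)

Player 1 best-responds to each possible Player 2 move:
- L → Player 1 plays T (best of 3, 2); Player 2 gets 12.
- C → Player 1 plays T (best of 9, 3); Player 2 gets 3.
- R → Player 1 plays T (best of 8, 1); Player 2 gets 10.
Maximizing over 12, 3, 10, Player 2 chooses L. Subgame-perfect outcome: (T, L) with payoffs (3, 12).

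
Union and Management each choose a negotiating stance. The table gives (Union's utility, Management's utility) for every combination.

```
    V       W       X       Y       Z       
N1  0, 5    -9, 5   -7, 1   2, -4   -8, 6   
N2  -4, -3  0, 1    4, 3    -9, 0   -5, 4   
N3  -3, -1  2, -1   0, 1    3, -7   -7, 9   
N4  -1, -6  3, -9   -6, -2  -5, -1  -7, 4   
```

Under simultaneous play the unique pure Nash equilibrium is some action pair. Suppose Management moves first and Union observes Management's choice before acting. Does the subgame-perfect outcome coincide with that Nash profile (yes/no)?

no

Solve by backward induction (Management leads).
- V: Union compares 0, -4, -3, -1 and picks N1; Management would get 5.
- W: Union compares -9, 0, 2, 3 and picks N4; Management would get -9.
- X: Union compares -7, 4, 0, -6 and picks N2; Management would get 3.
- Y: Union compares 2, -9, 3, -5 and picks N3; Management would get -7.
- Z: Union compares -8, -5, -7, -7 and picks N2; Management would get 4.
Management's induced payoffs are 5, -9, 3, -7, 4, so Management commits to V. Subgame-perfect outcome: (N1, V) with payoffs (0, 5).
Under simultaneous play:
Union's best replies: V→N1; W→N4; X→N2; Y→N3; Z→N2.
Management's best replies: N1→Z; N2→Z; N3→Z; N4→Z.
The unique mutual best reply is (N2, Z), giving (-5, 4).
Sequential outcome (N1, V) differs from the Nash profile (N2, Z).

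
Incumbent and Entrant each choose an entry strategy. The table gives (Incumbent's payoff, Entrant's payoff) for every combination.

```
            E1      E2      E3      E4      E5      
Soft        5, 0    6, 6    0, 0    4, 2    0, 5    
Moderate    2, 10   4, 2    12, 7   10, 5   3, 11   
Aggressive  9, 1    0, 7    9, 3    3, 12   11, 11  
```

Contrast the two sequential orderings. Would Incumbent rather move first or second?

second

If Incumbent leads: Entrant's best replies are Soft→E2, Moderate→E5, Aggressive→E4; Incumbent's induced payoffs 6, 3, 3; outcome (Soft, E2), payoffs (6, 6).
If Entrant leads: Incumbent's best replies are E1→Aggressive, E2→Soft, E3→Moderate, E4→Moderate, E5→Aggressive; Entrant's induced payoffs 1, 6, 7, 5, 11; outcome (Aggressive, E5), payoffs (11, 11).
Incumbent gets 6 moving first and 11 moving second, so Incumbent prefers to move second.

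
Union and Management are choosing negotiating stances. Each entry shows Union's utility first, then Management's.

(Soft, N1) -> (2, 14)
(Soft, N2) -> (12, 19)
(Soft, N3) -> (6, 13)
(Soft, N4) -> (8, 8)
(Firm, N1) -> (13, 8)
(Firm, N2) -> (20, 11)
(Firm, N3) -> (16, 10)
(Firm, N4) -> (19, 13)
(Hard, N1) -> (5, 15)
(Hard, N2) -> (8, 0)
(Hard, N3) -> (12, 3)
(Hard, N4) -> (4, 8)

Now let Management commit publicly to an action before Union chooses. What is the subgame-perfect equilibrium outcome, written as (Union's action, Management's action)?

Work backward from Union's decision.
- N1: Union compares 2, 13, 5 and picks Firm; Management would get 8.
- N2: Union compares 12, 20, 8 and picks Firm; Management would get 11.
- N3: Union compares 6, 16, 12 and picks Firm; Management would get 10.
- N4: Union compares 8, 19, 4 and picks Firm; Management would get 13.
Management's induced payoffs are 8, 11, 10, 13, so Management commits to N4. Subgame-perfect outcome: (Firm, N4) with payoffs (19, 13).

(Firm, N4)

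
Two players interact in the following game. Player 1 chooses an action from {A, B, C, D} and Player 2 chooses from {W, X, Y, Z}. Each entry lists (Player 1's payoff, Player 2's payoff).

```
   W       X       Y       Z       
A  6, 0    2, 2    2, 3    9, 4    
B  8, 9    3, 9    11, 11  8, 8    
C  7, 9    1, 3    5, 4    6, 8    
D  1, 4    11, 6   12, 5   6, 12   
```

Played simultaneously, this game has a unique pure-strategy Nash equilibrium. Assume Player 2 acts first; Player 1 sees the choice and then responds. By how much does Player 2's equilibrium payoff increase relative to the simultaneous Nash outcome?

5

Backward induction with Player 2 moving first.
- W: BR = B, leader payoff 9.
- X: BR = D, leader payoff 6.
- Y: BR = D, leader payoff 5.
- Z: BR = A, leader payoff 4.
Maximizing over 9, 6, 5, 4, Player 2 chooses W. Subgame-perfect outcome: (B, W) with payoffs (8, 9).
For the simultaneous game, intersect best replies.
Player 1's best replies: W→B; X→D; Y→D; Z→A.
Player 2's best replies: A→Z; B→Y; C→W; D→Z.
The unique mutual best reply is (A, Z), giving (9, 4).
Player 2's commitment gain: 9 − 4 = 5.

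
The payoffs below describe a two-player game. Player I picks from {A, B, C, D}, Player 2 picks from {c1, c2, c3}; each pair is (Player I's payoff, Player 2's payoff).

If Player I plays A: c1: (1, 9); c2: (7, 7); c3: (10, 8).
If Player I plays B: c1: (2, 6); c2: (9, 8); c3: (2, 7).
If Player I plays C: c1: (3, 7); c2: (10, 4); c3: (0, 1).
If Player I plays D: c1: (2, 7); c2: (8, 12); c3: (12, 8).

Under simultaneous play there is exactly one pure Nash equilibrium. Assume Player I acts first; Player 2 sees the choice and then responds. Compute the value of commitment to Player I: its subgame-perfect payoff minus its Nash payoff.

Work backward from Player 2's decision.
- A: BR = c1, leader payoff 1.
- B: BR = c2, leader payoff 9.
- C: BR = c1, leader payoff 3.
- D: BR = c2, leader payoff 8.
Player I's induced payoffs are 1, 9, 3, 8, so Player I commits to B. Subgame-perfect outcome: (B, c2) with payoffs (9, 8).
Under simultaneous play:
Player I's best replies: c1→C; c2→C; c3→D.
Player 2's best replies: A→c1; B→c2; C→c1; D→c2.
Only (C, c1) has each player best-responding; Nash payoffs (3, 7).
Player I's commitment gain: 9 − 3 = 6.

6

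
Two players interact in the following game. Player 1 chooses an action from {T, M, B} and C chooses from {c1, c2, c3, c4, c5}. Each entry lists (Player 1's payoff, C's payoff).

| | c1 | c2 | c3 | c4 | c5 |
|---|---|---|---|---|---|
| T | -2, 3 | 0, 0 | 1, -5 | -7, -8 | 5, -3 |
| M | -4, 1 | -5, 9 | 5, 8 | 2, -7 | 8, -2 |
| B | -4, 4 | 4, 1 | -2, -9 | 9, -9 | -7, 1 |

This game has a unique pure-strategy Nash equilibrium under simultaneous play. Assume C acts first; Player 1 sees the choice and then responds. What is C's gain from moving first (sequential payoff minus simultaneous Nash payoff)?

5

Work backward from Player 1's decision.
- c1: BR = T, leader payoff 3.
- c2: BR = B, leader payoff 1.
- c3: BR = M, leader payoff 8.
- c4: BR = B, leader payoff -9.
- c5: BR = M, leader payoff -2.
Among 3, 1, 8, -9, -2, the best is 8 at c3. Subgame-perfect outcome: (M, c3) with payoffs (5, 8).
For the simultaneous game, intersect best replies.
Player 1's best replies: c1→T; c2→B; c3→M; c4→B; c5→M.
C's best replies: T→c1; M→c2; B→c1.
The unique mutual best reply is (T, c1), giving (-2, 3).
C's commitment gain: 8 − 3 = 5.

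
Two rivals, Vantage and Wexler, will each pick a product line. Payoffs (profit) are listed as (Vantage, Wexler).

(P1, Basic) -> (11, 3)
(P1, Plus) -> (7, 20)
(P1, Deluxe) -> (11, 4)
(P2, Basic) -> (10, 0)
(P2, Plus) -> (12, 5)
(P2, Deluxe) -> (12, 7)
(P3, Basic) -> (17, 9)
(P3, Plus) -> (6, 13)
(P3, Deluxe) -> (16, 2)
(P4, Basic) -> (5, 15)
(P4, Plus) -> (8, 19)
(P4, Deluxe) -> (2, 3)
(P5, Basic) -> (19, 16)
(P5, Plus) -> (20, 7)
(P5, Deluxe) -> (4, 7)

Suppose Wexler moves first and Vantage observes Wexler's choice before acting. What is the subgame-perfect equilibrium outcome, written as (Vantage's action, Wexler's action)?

(P5, Basic)

Work backward from Vantage's decision.
- Basic: Vantage compares 11, 10, 17, 5, 19 and picks P5; Wexler would get 16.
- Plus: Vantage compares 7, 12, 6, 8, 20 and picks P5; Wexler would get 7.
- Deluxe: Vantage compares 11, 12, 16, 2, 4 and picks P3; Wexler would get 2.
Among 16, 7, 2, the best is 16 at Basic. Subgame-perfect outcome: (P5, Basic) with payoffs (19, 16).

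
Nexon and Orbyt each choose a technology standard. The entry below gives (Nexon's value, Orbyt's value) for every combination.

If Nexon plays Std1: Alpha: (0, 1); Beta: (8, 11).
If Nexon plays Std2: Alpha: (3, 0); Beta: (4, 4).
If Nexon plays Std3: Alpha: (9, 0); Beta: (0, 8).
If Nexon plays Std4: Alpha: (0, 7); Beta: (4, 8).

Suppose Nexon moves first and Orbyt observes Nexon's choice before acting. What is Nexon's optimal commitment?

Std1

Backward induction with Nexon moving first.
- Std1: BR = Beta, leader payoff 8.
- Std2: BR = Beta, leader payoff 4.
- Std3: BR = Beta, leader payoff 0.
- Std4: BR = Beta, leader payoff 4.
Nexon's induced payoffs are 8, 4, 0, 4, so Nexon commits to Std1. Subgame-perfect outcome: (Std1, Beta) with payoffs (8, 11).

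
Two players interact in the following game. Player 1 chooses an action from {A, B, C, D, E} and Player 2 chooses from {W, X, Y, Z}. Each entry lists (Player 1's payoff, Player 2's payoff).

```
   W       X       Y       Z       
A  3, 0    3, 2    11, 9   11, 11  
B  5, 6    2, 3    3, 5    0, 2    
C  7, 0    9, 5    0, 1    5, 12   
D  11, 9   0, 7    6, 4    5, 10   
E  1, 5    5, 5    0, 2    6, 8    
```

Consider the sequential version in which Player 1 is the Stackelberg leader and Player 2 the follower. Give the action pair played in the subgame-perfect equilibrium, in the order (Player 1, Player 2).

Player 2 best-responds to each possible Player 1 move:
- A: BR = Z, leader payoff 11.
- B: BR = W, leader payoff 5.
- C: BR = Z, leader payoff 5.
- D: BR = Z, leader payoff 5.
- E: BR = Z, leader payoff 6.
Player 1's induced payoffs are 11, 5, 5, 5, 6, so Player 1 commits to A. Subgame-perfect outcome: (A, Z) with payoffs (11, 11).

(A, Z)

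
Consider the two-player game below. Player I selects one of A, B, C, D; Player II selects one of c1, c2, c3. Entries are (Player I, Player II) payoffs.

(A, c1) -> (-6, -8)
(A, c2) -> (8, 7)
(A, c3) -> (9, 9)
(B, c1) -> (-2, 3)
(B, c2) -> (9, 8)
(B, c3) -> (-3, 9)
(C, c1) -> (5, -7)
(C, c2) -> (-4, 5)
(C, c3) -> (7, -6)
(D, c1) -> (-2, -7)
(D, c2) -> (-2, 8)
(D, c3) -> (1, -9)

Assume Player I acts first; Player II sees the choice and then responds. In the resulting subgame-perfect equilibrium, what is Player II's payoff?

Player II best-responds to each possible Player I move:
- A → Player II plays c3 (best of -8, 7, 9); Player I gets 9.
- B → Player II plays c3 (best of 3, 8, 9); Player I gets -3.
- C → Player II plays c2 (best of -7, 5, -6); Player I gets -4.
- D → Player II plays c2 (best of -7, 8, -9); Player I gets -2.
Player I's induced payoffs are 9, -3, -4, -2, so Player I commits to A. Subgame-perfect outcome: (A, c3) with payoffs (9, 9).

9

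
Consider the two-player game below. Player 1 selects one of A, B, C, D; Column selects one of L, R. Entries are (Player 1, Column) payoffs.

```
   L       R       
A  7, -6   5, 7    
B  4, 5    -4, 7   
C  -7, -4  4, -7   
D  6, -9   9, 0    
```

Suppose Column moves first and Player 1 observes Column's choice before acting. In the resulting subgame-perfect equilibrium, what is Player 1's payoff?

9

Backward induction with Column moving first.
- L: Player 1 compares 7, 4, -7, 6 and picks A; Column would get -6.
- R: Player 1 compares 5, -4, 4, 9 and picks D; Column would get 0.
Column's induced payoffs are -6, 0, so Column commits to R. Subgame-perfect outcome: (D, R) with payoffs (9, 0).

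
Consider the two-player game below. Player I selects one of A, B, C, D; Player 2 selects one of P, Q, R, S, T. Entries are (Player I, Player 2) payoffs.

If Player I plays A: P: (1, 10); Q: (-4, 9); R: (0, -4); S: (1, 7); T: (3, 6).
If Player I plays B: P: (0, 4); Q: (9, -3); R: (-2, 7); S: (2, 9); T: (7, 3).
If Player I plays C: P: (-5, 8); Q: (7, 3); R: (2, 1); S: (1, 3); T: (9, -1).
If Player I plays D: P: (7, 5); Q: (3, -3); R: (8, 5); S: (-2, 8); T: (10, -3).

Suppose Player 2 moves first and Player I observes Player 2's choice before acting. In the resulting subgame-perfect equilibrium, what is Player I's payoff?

2

Player I best-responds to each possible Player 2 move:
- P → Player I plays D (best of 1, 0, -5, 7); Player 2 gets 5.
- Q → Player I plays B (best of -4, 9, 7, 3); Player 2 gets -3.
- R → Player I plays D (best of 0, -2, 2, 8); Player 2 gets 5.
- S → Player I plays B (best of 1, 2, 1, -2); Player 2 gets 9.
- T → Player I plays D (best of 3, 7, 9, 10); Player 2 gets -3.
Player 2's induced payoffs are 5, -3, 5, 9, -3, so Player 2 commits to S. Subgame-perfect outcome: (B, S) with payoffs (2, 9).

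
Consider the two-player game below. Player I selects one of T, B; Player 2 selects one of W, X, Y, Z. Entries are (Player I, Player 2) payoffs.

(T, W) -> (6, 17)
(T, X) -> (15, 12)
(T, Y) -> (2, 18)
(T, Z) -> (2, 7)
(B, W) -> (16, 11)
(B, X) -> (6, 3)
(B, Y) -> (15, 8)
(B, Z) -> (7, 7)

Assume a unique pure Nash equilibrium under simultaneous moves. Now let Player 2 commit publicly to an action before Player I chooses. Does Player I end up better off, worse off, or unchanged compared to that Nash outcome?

worse off

Work backward from Player I's decision.
- W: BR = B, leader payoff 11.
- X: BR = T, leader payoff 12.
- Y: BR = B, leader payoff 8.
- Z: BR = B, leader payoff 7.
Player 2's induced payoffs are 11, 12, 8, 7, so Player 2 commits to X. Subgame-perfect outcome: (T, X) with payoffs (15, 12).
For the simultaneous game, intersect best replies.
Player I's best replies: W→B; X→T; Y→B; Z→B.
Player 2's best replies: T→Y; B→W.
Only (B, W) has each player best-responding; Nash payoffs (16, 11).
Player I earns 15 sequentially versus 16 at the Nash outcome: worse off.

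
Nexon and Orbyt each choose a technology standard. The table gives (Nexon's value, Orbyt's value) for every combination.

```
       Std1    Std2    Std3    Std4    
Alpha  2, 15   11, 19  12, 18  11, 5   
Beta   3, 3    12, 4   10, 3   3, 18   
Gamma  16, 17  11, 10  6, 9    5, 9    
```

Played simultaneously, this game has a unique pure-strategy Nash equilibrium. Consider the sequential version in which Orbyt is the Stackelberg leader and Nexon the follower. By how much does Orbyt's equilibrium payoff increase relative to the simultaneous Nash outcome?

Solve by backward induction (Orbyt leads).
- Std1: Nexon compares 2, 3, 16 and picks Gamma; Orbyt would get 17.
- Std2: Nexon compares 11, 12, 11 and picks Beta; Orbyt would get 4.
- Std3: Nexon compares 12, 10, 6 and picks Alpha; Orbyt would get 18.
- Std4: Nexon compares 11, 3, 5 and picks Alpha; Orbyt would get 5.
Orbyt's induced payoffs are 17, 4, 18, 5, so Orbyt commits to Std3. Subgame-perfect outcome: (Alpha, Std3) with payoffs (12, 18).
For the simultaneous game, intersect best replies.
Nexon's best replies: Std1→Gamma; Std2→Beta; Std3→Alpha; Std4→Alpha.
Orbyt's best replies: Alpha→Std2; Beta→Std4; Gamma→Std1.
Only (Gamma, Std1) has each player best-responding; Nash payoffs (16, 17).
Orbyt's commitment gain: 18 − 17 = 1.

1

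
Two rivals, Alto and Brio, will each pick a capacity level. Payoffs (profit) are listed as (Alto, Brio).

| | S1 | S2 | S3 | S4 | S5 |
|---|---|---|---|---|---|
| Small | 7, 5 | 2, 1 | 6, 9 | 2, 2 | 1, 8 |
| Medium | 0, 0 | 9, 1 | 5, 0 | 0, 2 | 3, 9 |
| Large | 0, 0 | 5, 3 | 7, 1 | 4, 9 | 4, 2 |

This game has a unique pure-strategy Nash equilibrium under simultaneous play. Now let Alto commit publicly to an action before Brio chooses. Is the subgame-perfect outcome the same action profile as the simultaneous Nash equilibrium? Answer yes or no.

no

Solve by backward induction (Alto leads).
- Small: Brio compares 5, 1, 9, 2, 8 and picks S3; Alto would get 6.
- Medium: Brio compares 0, 1, 0, 2, 9 and picks S5; Alto would get 3.
- Large: Brio compares 0, 3, 1, 9, 2 and picks S4; Alto would get 4.
Among 6, 3, 4, the best is 6 at Small. Subgame-perfect outcome: (Small, S3) with payoffs (6, 9).
For the simultaneous game, intersect best replies.
Alto's best replies: S1→Small; S2→Medium; S3→Large; S4→Large; S5→Large.
Brio's best replies: Small→S3; Medium→S5; Large→S4.
The unique mutual best reply is (Large, S4), giving (4, 9).
Sequential outcome (Small, S3) differs from the Nash profile (Large, S4).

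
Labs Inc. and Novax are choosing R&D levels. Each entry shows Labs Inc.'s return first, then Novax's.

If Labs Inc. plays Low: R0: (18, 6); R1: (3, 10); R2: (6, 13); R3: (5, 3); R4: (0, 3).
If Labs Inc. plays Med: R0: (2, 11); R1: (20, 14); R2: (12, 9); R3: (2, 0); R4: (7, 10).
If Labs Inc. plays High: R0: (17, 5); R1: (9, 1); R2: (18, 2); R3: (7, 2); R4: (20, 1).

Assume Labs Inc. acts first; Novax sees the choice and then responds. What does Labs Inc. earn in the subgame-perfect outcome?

20

Work backward from Novax's decision.
- Low: Novax compares 6, 10, 13, 3, 3 and picks R2; Labs Inc. would get 6.
- Med: Novax compares 11, 14, 9, 0, 10 and picks R1; Labs Inc. would get 20.
- High: Novax compares 5, 1, 2, 2, 1 and picks R0; Labs Inc. would get 17.
Labs Inc.'s induced payoffs are 6, 20, 17, so Labs Inc. commits to Med. Subgame-perfect outcome: (Med, R1) with payoffs (20, 14).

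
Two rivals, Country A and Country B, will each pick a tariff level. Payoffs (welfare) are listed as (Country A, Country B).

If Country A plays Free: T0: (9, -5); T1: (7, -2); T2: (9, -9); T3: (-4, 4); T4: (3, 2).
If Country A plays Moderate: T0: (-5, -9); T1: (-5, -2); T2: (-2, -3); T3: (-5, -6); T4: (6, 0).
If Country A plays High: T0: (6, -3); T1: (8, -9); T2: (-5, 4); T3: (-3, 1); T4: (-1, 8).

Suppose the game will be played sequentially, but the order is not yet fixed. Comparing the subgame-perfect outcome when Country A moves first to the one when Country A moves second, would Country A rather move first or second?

If Country A leads: Country B's best replies are Free→T3, Moderate→T4, High→T4; Country A's induced payoffs -4, 6, -1; outcome (Moderate, T4), payoffs (6, 0).
If Country B leads: Country A's best replies are T0→Free, T1→High, T2→Free, T3→High, T4→Moderate; Country B's induced payoffs -5, -9, -9, 1, 0; outcome (High, T3), payoffs (-3, 1).
Country A gets 6 moving first and -3 moving second, so Country A prefers to move first.

first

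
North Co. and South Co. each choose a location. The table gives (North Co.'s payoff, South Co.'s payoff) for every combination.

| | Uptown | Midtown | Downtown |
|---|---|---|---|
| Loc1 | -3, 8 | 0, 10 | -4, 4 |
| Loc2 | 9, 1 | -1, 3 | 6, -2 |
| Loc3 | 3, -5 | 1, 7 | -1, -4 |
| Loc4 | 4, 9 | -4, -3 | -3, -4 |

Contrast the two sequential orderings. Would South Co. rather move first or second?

second

If North Co. leads: South Co.'s best replies are Loc1→Midtown, Loc2→Midtown, Loc3→Midtown, Loc4→Uptown; North Co.'s induced payoffs 0, -1, 1, 4; outcome (Loc4, Uptown), payoffs (4, 9).
If South Co. leads: North Co.'s best replies are Uptown→Loc2, Midtown→Loc3, Downtown→Loc2; South Co.'s induced payoffs 1, 7, -2; outcome (Loc3, Midtown), payoffs (1, 7).
South Co. gets 7 moving first and 9 moving second, so South Co. prefers to move second.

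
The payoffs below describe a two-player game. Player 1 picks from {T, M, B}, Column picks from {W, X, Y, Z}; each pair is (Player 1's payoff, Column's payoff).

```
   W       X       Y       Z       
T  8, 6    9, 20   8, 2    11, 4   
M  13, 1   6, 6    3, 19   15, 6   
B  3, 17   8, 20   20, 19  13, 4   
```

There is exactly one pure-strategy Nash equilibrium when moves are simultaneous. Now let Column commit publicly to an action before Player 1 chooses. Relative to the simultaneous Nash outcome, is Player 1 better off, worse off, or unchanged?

unchanged

Work backward from Player 1's decision.
- W: BR = M, leader payoff 1.
- X: BR = T, leader payoff 20.
- Y: BR = B, leader payoff 19.
- Z: BR = M, leader payoff 6.
Among 1, 20, 19, 6, the best is 20 at X. Subgame-perfect outcome: (T, X) with payoffs (9, 20).
For the simultaneous game, intersect best replies.
Player 1's best replies: W→M; X→T; Y→B; Z→M.
Column's best replies: T→X; M→Y; B→X.
The unique mutual best reply is (T, X), giving (9, 20).
Player 1 earns 9 sequentially versus 9 at the Nash outcome: unchanged.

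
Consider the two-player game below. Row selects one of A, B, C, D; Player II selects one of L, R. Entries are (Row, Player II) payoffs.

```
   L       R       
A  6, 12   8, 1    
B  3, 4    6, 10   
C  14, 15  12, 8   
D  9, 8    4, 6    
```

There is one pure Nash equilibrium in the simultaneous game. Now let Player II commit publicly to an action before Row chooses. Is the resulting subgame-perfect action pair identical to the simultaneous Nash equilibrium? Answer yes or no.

Solve by backward induction (Player II leads).
- L: BR = C, leader payoff 15.
- R: BR = C, leader payoff 8.
Maximizing over 15, 8, Player II chooses L. Subgame-perfect outcome: (C, L) with payoffs (14, 15).
Under simultaneous play:
Row's best replies: L→C; R→C.
Player II's best replies: A→L; B→R; C→L; D→L.
Only (C, L) has each player best-responding; Nash payoffs (14, 15).
Sequential outcome (C, L) coincides with the Nash profile (C, L).

yes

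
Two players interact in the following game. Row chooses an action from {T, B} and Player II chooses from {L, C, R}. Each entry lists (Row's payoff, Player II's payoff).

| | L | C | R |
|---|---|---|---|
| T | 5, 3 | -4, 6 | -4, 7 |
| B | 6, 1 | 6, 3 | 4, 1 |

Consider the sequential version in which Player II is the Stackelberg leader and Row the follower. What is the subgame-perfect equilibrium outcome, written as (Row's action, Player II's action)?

Solve by backward induction (Player II leads).
- L: BR = B, leader payoff 1.
- C: BR = B, leader payoff 3.
- R: BR = B, leader payoff 1.
Maximizing over 1, 3, 1, Player II chooses C. Subgame-perfect outcome: (B, C) with payoffs (6, 3).

(B, C)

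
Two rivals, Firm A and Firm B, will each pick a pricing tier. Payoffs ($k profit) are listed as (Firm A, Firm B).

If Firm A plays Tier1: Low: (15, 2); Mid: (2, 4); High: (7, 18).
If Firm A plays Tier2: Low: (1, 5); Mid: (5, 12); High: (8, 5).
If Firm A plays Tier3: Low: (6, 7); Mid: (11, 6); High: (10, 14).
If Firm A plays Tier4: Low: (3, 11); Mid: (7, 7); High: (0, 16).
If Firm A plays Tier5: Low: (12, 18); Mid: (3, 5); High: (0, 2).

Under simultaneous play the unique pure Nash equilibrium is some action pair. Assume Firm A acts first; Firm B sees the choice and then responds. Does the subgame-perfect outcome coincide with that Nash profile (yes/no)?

Solve by backward induction (Firm A leads).
- Tier1 → Firm B plays High (best of 2, 4, 18); Firm A gets 7.
- Tier2 → Firm B plays Mid (best of 5, 12, 5); Firm A gets 5.
- Tier3 → Firm B plays High (best of 7, 6, 14); Firm A gets 10.
- Tier4 → Firm B plays High (best of 11, 7, 16); Firm A gets 0.
- Tier5 → Firm B plays Low (best of 18, 5, 2); Firm A gets 12.
Among 7, 5, 10, 0, 12, the best is 12 at Tier5. Subgame-perfect outcome: (Tier5, Low) with payoffs (12, 18).
Now find the simultaneous Nash equilibrium.
Firm A's best replies: Low→Tier1; Mid→Tier3; High→Tier3.
Firm B's best replies: Tier1→High; Tier2→Mid; Tier3→High; Tier4→High; Tier5→Low.
Only (Tier3, High) has each player best-responding; Nash payoffs (10, 14).
Sequential outcome (Tier5, Low) differs from the Nash profile (Tier3, High).

no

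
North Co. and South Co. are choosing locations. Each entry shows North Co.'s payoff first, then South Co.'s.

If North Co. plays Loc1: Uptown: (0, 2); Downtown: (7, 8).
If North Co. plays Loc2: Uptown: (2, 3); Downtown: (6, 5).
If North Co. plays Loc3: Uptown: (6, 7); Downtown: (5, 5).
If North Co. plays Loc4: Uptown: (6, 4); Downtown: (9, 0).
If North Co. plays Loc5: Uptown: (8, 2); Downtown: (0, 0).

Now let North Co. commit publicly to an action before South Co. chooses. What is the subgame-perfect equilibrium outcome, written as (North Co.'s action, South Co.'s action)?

(Loc5, Uptown)

Solve by backward induction (North Co. leads).
- Loc1: BR = Downtown, leader payoff 7.
- Loc2: BR = Downtown, leader payoff 6.
- Loc3: BR = Uptown, leader payoff 6.
- Loc4: BR = Uptown, leader payoff 6.
- Loc5: BR = Uptown, leader payoff 8.
Among 7, 6, 6, 6, 8, the best is 8 at Loc5. Subgame-perfect outcome: (Loc5, Uptown) with payoffs (8, 2).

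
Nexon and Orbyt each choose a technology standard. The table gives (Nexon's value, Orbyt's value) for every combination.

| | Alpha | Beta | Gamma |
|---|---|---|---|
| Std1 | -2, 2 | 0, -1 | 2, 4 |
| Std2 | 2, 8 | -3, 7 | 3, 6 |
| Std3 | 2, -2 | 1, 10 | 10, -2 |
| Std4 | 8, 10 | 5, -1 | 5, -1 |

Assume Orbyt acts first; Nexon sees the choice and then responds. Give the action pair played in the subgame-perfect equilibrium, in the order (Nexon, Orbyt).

Backward induction with Orbyt moving first.
- Alpha: BR = Std4, leader payoff 10.
- Beta: BR = Std4, leader payoff -1.
- Gamma: BR = Std3, leader payoff -2.
Maximizing over 10, -1, -2, Orbyt chooses Alpha. Subgame-perfect outcome: (Std4, Alpha) with payoffs (8, 10).

(Std4, Alpha)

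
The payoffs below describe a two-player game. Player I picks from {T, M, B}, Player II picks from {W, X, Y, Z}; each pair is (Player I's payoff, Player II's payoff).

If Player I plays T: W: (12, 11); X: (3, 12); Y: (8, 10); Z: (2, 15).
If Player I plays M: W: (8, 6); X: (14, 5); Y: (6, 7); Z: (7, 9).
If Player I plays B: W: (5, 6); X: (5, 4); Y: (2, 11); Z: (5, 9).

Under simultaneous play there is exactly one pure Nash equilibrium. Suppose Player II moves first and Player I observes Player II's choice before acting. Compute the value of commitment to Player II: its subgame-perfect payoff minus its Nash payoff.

2

Player I best-responds to each possible Player II move:
- W: BR = T, leader payoff 11.
- X: BR = M, leader payoff 5.
- Y: BR = T, leader payoff 10.
- Z: BR = M, leader payoff 9.
Maximizing over 11, 5, 10, 9, Player II chooses W. Subgame-perfect outcome: (T, W) with payoffs (12, 11).
Now find the simultaneous Nash equilibrium.
Player I's best replies: W→T; X→M; Y→T; Z→M.
Player II's best replies: T→Z; M→Z; B→Y.
Only (M, Z) has each player best-responding; Nash payoffs (7, 9).
Player II's commitment gain: 11 − 9 = 2.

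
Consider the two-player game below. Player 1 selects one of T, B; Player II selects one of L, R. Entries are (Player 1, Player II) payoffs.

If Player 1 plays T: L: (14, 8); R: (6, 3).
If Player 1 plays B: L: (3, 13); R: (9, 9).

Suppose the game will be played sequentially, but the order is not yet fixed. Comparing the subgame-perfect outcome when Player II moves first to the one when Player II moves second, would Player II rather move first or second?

first

If Player 1 leads: Player II's best replies are T→L, B→L; Player 1's induced payoffs 14, 3; outcome (T, L), payoffs (14, 8).
If Player II leads: Player 1's best replies are L→T, R→B; Player II's induced payoffs 8, 9; outcome (B, R), payoffs (9, 9).
Player II gets 9 moving first and 8 moving second, so Player II prefers to move first.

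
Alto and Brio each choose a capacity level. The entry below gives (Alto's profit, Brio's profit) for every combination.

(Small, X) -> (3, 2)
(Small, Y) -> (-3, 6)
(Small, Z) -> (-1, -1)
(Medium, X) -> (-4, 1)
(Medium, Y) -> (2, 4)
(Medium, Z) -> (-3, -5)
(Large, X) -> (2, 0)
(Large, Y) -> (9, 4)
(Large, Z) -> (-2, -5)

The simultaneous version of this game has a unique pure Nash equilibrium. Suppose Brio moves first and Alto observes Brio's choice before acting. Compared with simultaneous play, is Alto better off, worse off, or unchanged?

Alto best-responds to each possible Brio move:
- X: Alto compares 3, -4, 2 and picks Small; Brio would get 2.
- Y: Alto compares -3, 2, 9 and picks Large; Brio would get 4.
- Z: Alto compares -1, -3, -2 and picks Small; Brio would get -1.
Brio's induced payoffs are 2, 4, -1, so Brio commits to Y. Subgame-perfect outcome: (Large, Y) with payoffs (9, 4).
Under simultaneous play:
Alto's best replies: X→Small; Y→Large; Z→Small.
Brio's best replies: Small→Y; Medium→Y; Large→Y.
Only (Large, Y) has each player best-responding; Nash payoffs (9, 4).
Alto earns 9 sequentially versus 9 at the Nash outcome: unchanged.

unchanged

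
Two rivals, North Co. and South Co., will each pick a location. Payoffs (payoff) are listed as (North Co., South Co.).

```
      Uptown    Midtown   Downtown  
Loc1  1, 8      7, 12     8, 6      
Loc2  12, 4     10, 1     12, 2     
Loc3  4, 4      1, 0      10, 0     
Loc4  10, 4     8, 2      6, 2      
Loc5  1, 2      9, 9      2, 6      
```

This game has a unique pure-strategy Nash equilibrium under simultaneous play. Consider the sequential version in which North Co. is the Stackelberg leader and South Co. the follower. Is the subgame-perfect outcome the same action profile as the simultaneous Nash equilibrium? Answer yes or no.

South Co. best-responds to each possible North Co. move:
- Loc1: BR = Midtown, leader payoff 7.
- Loc2: BR = Uptown, leader payoff 12.
- Loc3: BR = Uptown, leader payoff 4.
- Loc4: BR = Uptown, leader payoff 10.
- Loc5: BR = Midtown, leader payoff 9.
North Co.'s induced payoffs are 7, 12, 4, 10, 9, so North Co. commits to Loc2. Subgame-perfect outcome: (Loc2, Uptown) with payoffs (12, 4).
Under simultaneous play:
North Co.'s best replies: Uptown→Loc2; Midtown→Loc2; Downtown→Loc2.
South Co.'s best replies: Loc1→Midtown; Loc2→Uptown; Loc3→Uptown; Loc4→Uptown; Loc5→Midtown.
The unique mutual best reply is (Loc2, Uptown), giving (12, 4).
Sequential outcome (Loc2, Uptown) coincides with the Nash profile (Loc2, Uptown).

yes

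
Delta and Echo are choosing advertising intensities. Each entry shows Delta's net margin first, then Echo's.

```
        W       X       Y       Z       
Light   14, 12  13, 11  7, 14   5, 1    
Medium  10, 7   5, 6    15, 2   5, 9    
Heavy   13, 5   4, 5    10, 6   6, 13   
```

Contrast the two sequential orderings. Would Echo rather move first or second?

second

If Delta leads: Echo's best replies are Light→Y, Medium→Z, Heavy→Z; Delta's induced payoffs 7, 5, 6; outcome (Light, Y), payoffs (7, 14).
If Echo leads: Delta's best replies are W→Light, X→Light, Y→Medium, Z→Heavy; Echo's induced payoffs 12, 11, 2, 13; outcome (Heavy, Z), payoffs (6, 13).
Echo gets 13 moving first and 14 moving second, so Echo prefers to move second.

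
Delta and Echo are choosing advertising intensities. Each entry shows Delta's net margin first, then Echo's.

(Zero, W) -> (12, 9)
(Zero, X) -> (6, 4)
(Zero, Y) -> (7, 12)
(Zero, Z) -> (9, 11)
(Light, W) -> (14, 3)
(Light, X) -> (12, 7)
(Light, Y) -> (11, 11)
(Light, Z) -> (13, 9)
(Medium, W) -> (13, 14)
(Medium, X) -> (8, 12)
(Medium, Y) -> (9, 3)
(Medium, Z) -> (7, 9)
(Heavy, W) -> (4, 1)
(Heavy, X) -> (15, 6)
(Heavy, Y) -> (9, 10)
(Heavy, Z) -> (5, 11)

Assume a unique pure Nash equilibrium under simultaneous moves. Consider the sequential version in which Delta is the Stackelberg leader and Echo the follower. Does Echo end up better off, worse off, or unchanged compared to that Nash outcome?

Work backward from Echo's decision.
- Zero: Echo compares 9, 4, 12, 11 and picks Y; Delta would get 7.
- Light: Echo compares 3, 7, 11, 9 and picks Y; Delta would get 11.
- Medium: Echo compares 14, 12, 3, 9 and picks W; Delta would get 13.
- Heavy: Echo compares 1, 6, 10, 11 and picks Z; Delta would get 5.
Delta's induced payoffs are 7, 11, 13, 5, so Delta commits to Medium. Subgame-perfect outcome: (Medium, W) with payoffs (13, 14).
Under simultaneous play:
Delta's best replies: W→Light; X→Heavy; Y→Light; Z→Light.
Echo's best replies: Zero→Y; Light→Y; Medium→W; Heavy→Z.
The unique mutual best reply is (Light, Y), giving (11, 11).
Echo earns 14 sequentially versus 11 at the Nash outcome: better off.

better off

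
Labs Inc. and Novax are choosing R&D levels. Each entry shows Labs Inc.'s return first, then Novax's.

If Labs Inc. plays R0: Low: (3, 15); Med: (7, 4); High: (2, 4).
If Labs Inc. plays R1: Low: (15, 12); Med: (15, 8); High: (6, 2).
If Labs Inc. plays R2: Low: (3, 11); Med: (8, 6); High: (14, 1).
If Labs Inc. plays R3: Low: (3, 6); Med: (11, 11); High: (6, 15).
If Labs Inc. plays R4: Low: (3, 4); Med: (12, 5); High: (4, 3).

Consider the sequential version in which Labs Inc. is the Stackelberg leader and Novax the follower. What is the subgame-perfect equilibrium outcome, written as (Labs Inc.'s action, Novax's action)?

(R1, Low)

Solve by backward induction (Labs Inc. leads).
- R0: BR = Low, leader payoff 3.
- R1: BR = Low, leader payoff 15.
- R2: BR = Low, leader payoff 3.
- R3: BR = High, leader payoff 6.
- R4: BR = Med, leader payoff 12.
Labs Inc.'s induced payoffs are 3, 15, 3, 6, 12, so Labs Inc. commits to R1. Subgame-perfect outcome: (R1, Low) with payoffs (15, 12).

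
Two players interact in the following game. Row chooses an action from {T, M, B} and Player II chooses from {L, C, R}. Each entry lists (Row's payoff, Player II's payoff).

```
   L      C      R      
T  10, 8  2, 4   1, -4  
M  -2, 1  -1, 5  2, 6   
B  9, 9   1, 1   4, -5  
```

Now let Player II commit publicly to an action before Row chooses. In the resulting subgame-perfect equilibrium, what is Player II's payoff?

Row best-responds to each possible Player II move:
- L: BR = T, leader payoff 8.
- C: BR = T, leader payoff 4.
- R: BR = B, leader payoff -5.
Among 8, 4, -5, the best is 8 at L. Subgame-perfect outcome: (T, L) with payoffs (10, 8).

8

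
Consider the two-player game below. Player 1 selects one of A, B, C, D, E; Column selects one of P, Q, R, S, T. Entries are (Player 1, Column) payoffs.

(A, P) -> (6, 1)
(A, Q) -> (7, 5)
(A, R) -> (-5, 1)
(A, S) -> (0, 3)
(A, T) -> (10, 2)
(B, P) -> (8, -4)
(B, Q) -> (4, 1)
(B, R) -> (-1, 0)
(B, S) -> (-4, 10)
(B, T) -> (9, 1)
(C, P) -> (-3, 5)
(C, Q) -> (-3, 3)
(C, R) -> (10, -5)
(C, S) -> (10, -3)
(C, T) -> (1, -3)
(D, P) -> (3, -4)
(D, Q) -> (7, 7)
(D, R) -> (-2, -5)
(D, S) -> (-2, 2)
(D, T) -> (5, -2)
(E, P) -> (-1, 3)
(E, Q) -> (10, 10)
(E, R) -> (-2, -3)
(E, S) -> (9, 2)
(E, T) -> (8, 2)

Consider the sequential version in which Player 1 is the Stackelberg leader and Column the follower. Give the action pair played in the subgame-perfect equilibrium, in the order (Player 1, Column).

Backward induction with Player 1 moving first.
- A → Column plays Q (best of 1, 5, 1, 3, 2); Player 1 gets 7.
- B → Column plays S (best of -4, 1, 0, 10, 1); Player 1 gets -4.
- C → Column plays P (best of 5, 3, -5, -3, -3); Player 1 gets -3.
- D → Column plays Q (best of -4, 7, -5, 2, -2); Player 1 gets 7.
- E → Column plays Q (best of 3, 10, -3, 2, 2); Player 1 gets 10.
Maximizing over 7, -4, -3, 7, 10, Player 1 chooses E. Subgame-perfect outcome: (E, Q) with payoffs (10, 10).

(E, Q)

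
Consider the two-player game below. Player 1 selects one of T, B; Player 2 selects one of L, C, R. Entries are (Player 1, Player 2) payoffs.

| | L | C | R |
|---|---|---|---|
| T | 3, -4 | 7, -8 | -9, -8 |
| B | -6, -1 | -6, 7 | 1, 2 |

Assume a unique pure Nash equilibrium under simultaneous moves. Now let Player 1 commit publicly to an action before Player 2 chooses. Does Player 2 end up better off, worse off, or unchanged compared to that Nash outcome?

Solve by backward induction (Player 1 leads).
- T: BR = L, leader payoff 3.
- B: BR = C, leader payoff -6.
Among 3, -6, the best is 3 at T. Subgame-perfect outcome: (T, L) with payoffs (3, -4).
Now find the simultaneous Nash equilibrium.
Player 1's best replies: L→T; C→T; R→B.
Player 2's best replies: T→L; B→C.
Only (T, L) has each player best-responding; Nash payoffs (3, -4).
Player 2 earns -4 sequentially versus -4 at the Nash outcome: unchanged.

unchanged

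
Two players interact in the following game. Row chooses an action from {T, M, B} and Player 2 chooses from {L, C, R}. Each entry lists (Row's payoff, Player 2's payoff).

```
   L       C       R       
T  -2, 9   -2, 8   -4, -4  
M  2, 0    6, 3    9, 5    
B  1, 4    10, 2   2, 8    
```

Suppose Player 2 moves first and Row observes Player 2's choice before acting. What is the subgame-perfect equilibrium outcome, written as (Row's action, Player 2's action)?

(M, R)

Work backward from Row's decision.
- L → Row plays M (best of -2, 2, 1); Player 2 gets 0.
- C → Row plays B (best of -2, 6, 10); Player 2 gets 2.
- R → Row plays M (best of -4, 9, 2); Player 2 gets 5.
Among 0, 2, 5, the best is 5 at R. Subgame-perfect outcome: (M, R) with payoffs (9, 5).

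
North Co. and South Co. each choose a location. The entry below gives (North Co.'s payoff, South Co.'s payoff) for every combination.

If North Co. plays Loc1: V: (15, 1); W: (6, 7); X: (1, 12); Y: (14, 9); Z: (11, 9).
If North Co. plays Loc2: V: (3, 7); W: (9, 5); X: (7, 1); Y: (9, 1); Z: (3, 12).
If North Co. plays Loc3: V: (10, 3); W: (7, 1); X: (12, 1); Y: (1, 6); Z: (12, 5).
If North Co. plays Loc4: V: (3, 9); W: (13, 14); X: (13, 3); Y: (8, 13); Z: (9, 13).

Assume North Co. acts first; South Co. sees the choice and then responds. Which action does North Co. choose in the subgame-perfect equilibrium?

Loc4

Solve by backward induction (North Co. leads).
- Loc1 → South Co. plays X (best of 1, 7, 12, 9, 9); North Co. gets 1.
- Loc2 → South Co. plays Z (best of 7, 5, 1, 1, 12); North Co. gets 3.
- Loc3 → South Co. plays Y (best of 3, 1, 1, 6, 5); North Co. gets 1.
- Loc4 → South Co. plays W (best of 9, 14, 3, 13, 13); North Co. gets 13.
Among 1, 3, 1, 13, the best is 13 at Loc4. Subgame-perfect outcome: (Loc4, W) with payoffs (13, 14).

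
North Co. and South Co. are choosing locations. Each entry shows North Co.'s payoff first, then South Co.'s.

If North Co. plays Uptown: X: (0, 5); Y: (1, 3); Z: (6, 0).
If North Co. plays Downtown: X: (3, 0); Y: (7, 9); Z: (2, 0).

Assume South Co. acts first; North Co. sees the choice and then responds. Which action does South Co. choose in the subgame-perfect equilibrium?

Solve by backward induction (South Co. leads).
- X: BR = Downtown, leader payoff 0.
- Y: BR = Downtown, leader payoff 9.
- Z: BR = Uptown, leader payoff 0.
Maximizing over 0, 9, 0, South Co. chooses Y. Subgame-perfect outcome: (Downtown, Y) with payoffs (7, 9).

Y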